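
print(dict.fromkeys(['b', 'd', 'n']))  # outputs {'b': None, 'd': None, 'n': None}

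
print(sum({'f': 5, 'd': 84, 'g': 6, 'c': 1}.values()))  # 96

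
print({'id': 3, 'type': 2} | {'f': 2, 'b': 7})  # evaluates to {'id': 3, 'type': 2, 'f': 2, 'b': 7}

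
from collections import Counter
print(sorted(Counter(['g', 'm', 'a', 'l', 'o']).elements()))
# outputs ['a', 'g', 'l', 'm', 'o']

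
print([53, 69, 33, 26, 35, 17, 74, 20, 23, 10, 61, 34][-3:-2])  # [10]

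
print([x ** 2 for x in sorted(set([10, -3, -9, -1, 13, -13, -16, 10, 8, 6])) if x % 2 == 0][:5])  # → [256, 36, 64, 100]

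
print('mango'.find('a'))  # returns 1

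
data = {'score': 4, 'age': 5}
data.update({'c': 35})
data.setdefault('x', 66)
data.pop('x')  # 66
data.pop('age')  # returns 5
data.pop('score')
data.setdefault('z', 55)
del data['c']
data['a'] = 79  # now {'z': 55, 'a': 79}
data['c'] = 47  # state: {'z': 55, 'a': 79, 'c': 47}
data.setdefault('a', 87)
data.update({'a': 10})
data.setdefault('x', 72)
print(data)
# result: {'z': 55, 'a': 10, 'c': 47, 'x': 72}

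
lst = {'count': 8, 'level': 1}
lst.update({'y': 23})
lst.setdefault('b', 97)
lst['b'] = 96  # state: {'count': 8, 'level': 1, 'y': 23, 'b': 96}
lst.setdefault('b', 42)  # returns 96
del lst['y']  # {'count': 8, 'level': 1, 'b': 96}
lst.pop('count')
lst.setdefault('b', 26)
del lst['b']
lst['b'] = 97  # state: {'level': 1, 'b': 97}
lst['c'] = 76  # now {'level': 1, 'b': 97, 'c': 76}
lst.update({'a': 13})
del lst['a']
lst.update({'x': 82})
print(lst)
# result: {'level': 1, 'b': 97, 'c': 76, 'x': 82}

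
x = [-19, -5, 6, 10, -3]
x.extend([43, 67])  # [-19, -5, 6, 10, -3, 43, 67]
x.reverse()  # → [67, 43, -3, 10, 6, -5, -19]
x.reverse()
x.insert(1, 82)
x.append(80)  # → [-19, 82, -5, 6, 10, -3, 43, 67, 80]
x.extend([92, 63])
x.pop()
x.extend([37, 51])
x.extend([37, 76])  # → [-19, 82, -5, 6, 10, -3, 43, 67, 80, 92, 37, 51, 37, 76]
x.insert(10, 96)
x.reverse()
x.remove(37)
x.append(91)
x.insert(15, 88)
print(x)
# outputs [76, 51, 37, 96, 92, 80, 67, 43, -3, 10, 6, -5, 82, -19, 91, 88]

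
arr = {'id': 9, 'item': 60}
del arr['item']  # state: {'id': 9}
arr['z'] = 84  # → {'id': 9, 'z': 84}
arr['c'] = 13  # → {'id': 9, 'z': 84, 'c': 13}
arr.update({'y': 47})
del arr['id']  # {'z': 84, 'c': 13, 'y': 47}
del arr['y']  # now {'z': 84, 'c': 13}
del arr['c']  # {'z': 84}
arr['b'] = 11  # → {'z': 84, 'b': 11}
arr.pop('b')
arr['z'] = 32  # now {'z': 32}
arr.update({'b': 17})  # {'z': 32, 'b': 17}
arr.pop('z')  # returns 32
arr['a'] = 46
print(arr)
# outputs {'b': 17, 'a': 46}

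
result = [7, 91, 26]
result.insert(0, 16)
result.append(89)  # [16, 7, 91, 26, 89]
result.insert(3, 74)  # [16, 7, 91, 74, 26, 89]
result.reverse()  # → [89, 26, 74, 91, 7, 16]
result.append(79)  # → [89, 26, 74, 91, 7, 16, 79]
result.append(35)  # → [89, 26, 74, 91, 7, 16, 79, 35]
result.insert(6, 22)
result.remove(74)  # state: [89, 26, 91, 7, 16, 22, 79, 35]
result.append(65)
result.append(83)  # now [89, 26, 91, 7, 16, 22, 79, 35, 65, 83]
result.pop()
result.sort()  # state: [7, 16, 22, 26, 35, 65, 79, 89, 91]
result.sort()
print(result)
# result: [7, 16, 22, 26, 35, 65, 79, 89, 91]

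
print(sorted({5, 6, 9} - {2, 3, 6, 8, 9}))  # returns [5]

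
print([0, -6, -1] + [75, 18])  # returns [0, -6, -1, 75, 18]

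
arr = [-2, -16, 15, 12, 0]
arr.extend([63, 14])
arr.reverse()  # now [14, 63, 0, 12, 15, -16, -2]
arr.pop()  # -2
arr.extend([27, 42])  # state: [14, 63, 0, 12, 15, -16, 27, 42]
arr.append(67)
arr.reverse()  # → [67, 42, 27, -16, 15, 12, 0, 63, 14]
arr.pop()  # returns 14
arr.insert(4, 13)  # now [67, 42, 27, -16, 13, 15, 12, 0, 63]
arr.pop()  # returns 63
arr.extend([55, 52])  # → [67, 42, 27, -16, 13, 15, 12, 0, 55, 52]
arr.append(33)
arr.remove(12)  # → [67, 42, 27, -16, 13, 15, 0, 55, 52, 33]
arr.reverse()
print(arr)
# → [33, 52, 55, 0, 15, 13, -16, 27, 42, 67]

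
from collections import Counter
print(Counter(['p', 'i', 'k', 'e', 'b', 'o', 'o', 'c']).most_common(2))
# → [('o', 2), ('p', 1)]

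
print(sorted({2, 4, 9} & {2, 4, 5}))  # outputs [2, 4]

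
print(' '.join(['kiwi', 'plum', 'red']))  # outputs kiwi plum red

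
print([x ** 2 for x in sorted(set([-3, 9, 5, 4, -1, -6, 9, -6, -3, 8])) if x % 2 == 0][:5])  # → [36, 16, 64]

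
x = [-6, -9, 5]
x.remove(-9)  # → [-6, 5]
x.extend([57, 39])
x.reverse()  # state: [39, 57, 5, -6]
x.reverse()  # [-6, 5, 57, 39]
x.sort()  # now [-6, 5, 39, 57]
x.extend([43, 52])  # [-6, 5, 39, 57, 43, 52]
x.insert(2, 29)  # [-6, 5, 29, 39, 57, 43, 52]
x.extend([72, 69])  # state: [-6, 5, 29, 39, 57, 43, 52, 72, 69]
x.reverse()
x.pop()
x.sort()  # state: [5, 29, 39, 43, 52, 57, 69, 72]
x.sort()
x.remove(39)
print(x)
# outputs [5, 29, 43, 52, 57, 69, 72]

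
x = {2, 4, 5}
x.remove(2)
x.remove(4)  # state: {5}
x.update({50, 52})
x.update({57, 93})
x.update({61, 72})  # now {5, 50, 52, 57, 61, 72, 93}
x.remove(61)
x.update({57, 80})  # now {5, 50, 52, 57, 72, 80, 93}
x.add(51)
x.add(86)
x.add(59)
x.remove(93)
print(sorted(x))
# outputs [5, 50, 51, 52, 57, 59, 72, 80, 86]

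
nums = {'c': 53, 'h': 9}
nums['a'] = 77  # {'c': 53, 'h': 9, 'a': 77}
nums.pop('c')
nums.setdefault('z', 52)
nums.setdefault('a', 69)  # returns 77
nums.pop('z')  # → 52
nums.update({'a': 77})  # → {'h': 9, 'a': 77}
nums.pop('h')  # 9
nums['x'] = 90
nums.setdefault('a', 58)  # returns 77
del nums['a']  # {'x': 90}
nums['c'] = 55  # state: {'x': 90, 'c': 55}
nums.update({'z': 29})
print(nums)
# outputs {'x': 90, 'c': 55, 'z': 29}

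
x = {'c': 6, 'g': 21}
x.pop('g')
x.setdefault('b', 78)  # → 78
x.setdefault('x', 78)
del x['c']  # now {'b': 78, 'x': 78}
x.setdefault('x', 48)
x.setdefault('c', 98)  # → 98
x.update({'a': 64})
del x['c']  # {'b': 78, 'x': 78, 'a': 64}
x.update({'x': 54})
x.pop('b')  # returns 78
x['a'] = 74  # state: {'x': 54, 'a': 74}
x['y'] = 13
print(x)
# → {'x': 54, 'a': 74, 'y': 13}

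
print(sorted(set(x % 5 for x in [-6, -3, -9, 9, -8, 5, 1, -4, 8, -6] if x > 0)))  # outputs [0, 1, 3, 4]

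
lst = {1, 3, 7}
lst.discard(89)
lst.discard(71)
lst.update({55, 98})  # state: {1, 3, 7, 55, 98}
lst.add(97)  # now {1, 3, 7, 55, 97, 98}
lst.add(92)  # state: {1, 3, 7, 55, 92, 97, 98}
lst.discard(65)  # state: {1, 3, 7, 55, 92, 97, 98}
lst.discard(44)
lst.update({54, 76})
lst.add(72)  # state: {1, 3, 7, 54, 55, 72, 76, 92, 97, 98}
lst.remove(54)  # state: {1, 3, 7, 55, 72, 76, 92, 97, 98}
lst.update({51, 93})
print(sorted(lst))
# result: [1, 3, 7, 51, 55, 72, 76, 92, 93, 97, 98]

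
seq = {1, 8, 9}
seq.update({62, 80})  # {1, 8, 9, 62, 80}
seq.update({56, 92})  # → {1, 8, 9, 56, 62, 80, 92}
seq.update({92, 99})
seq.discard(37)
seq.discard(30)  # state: {1, 8, 9, 56, 62, 80, 92, 99}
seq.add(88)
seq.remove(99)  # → {1, 8, 9, 56, 62, 80, 88, 92}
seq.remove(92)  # {1, 8, 9, 56, 62, 80, 88}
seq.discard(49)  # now {1, 8, 9, 56, 62, 80, 88}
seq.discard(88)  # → {1, 8, 9, 56, 62, 80}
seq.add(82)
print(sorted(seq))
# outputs [1, 8, 9, 56, 62, 80, 82]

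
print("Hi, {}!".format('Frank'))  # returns Hi, Frank!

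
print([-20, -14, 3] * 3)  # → [-20, -14, 3, -20, -14, 3, -20, -14, 3]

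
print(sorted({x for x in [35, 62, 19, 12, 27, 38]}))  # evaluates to [12, 19, 27, 35, 38, 62]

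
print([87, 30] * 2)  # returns [87, 30, 87, 30]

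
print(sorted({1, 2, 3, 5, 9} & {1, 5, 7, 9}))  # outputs [1, 5, 9]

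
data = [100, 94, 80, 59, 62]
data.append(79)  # [100, 94, 80, 59, 62, 79]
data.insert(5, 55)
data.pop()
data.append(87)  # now [100, 94, 80, 59, 62, 55, 87]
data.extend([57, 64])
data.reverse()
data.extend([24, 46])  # [64, 57, 87, 55, 62, 59, 80, 94, 100, 24, 46]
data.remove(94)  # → [64, 57, 87, 55, 62, 59, 80, 100, 24, 46]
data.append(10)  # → [64, 57, 87, 55, 62, 59, 80, 100, 24, 46, 10]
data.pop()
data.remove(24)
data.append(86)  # [64, 57, 87, 55, 62, 59, 80, 100, 46, 86]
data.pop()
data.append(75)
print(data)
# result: [64, 57, 87, 55, 62, 59, 80, 100, 46, 75]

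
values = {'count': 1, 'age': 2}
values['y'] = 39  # {'count': 1, 'age': 2, 'y': 39}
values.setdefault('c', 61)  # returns 61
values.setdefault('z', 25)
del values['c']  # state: {'count': 1, 'age': 2, 'y': 39, 'z': 25}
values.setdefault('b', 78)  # 78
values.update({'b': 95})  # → {'count': 1, 'age': 2, 'y': 39, 'z': 25, 'b': 95}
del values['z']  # {'count': 1, 'age': 2, 'y': 39, 'b': 95}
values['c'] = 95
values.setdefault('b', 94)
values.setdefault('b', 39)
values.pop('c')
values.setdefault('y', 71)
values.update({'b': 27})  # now {'count': 1, 'age': 2, 'y': 39, 'b': 27}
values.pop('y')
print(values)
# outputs {'count': 1, 'age': 2, 'b': 27}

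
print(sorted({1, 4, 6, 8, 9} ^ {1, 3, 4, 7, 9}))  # [3, 6, 7, 8]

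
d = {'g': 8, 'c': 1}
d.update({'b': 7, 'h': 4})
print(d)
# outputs {'g': 8, 'c': 1, 'b': 7, 'h': 4}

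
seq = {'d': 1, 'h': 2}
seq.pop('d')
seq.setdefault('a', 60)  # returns 60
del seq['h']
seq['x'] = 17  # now {'a': 60, 'x': 17}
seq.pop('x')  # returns 17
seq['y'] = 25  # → {'a': 60, 'y': 25}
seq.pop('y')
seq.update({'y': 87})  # {'a': 60, 'y': 87}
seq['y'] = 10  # {'a': 60, 'y': 10}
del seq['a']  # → {'y': 10}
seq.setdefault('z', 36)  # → 36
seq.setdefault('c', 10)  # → 10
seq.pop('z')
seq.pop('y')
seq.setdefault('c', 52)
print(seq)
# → {'c': 10}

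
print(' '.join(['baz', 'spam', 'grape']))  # baz spam grape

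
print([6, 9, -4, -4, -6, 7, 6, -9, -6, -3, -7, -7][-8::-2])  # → [-6, -4, 6]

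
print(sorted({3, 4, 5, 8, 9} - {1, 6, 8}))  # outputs [3, 4, 5, 9]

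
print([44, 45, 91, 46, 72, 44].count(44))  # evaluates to 2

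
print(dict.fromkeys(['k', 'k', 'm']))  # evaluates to {'k': None, 'm': None}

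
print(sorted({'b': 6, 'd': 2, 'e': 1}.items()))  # [('b', 6), ('d', 2), ('e', 1)]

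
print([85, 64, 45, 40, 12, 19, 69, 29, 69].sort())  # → None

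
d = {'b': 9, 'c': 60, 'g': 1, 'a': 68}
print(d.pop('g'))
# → 1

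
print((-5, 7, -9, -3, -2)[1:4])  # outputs (7, -9, -3)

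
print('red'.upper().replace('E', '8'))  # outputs R8D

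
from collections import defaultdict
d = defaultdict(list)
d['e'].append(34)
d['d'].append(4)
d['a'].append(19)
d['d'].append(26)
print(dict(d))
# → {'e': [34], 'd': [4, 26], 'a': [19]}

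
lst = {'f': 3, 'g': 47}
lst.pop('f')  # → 3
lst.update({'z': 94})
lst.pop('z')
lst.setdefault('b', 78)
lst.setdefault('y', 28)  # 28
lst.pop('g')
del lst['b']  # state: {'y': 28}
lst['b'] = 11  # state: {'y': 28, 'b': 11}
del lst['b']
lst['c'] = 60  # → {'y': 28, 'c': 60}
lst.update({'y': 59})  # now {'y': 59, 'c': 60}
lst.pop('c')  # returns 60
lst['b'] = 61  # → {'y': 59, 'b': 61}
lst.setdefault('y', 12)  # 59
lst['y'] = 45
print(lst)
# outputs {'y': 45, 'b': 61}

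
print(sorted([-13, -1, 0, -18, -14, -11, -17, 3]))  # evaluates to [-18, -17, -14, -13, -11, -1, 0, 3]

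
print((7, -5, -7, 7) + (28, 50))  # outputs (7, -5, -7, 7, 28, 50)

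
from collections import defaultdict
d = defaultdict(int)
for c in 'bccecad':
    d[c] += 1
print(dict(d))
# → {'b': 1, 'c': 3, 'e': 1, 'a': 1, 'd': 1}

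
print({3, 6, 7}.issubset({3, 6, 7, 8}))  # True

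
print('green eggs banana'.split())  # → ['green', 'eggs', 'banana']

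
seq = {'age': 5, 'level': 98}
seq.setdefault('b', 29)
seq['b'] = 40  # {'age': 5, 'level': 98, 'b': 40}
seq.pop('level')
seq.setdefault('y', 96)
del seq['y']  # {'age': 5, 'b': 40}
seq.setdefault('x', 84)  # 84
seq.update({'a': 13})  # {'age': 5, 'b': 40, 'x': 84, 'a': 13}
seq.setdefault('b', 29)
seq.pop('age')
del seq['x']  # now {'b': 40, 'a': 13}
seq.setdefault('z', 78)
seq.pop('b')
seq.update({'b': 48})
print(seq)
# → {'a': 13, 'z': 78, 'b': 48}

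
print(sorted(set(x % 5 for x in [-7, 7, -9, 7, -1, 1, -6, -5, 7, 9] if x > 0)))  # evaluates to [1, 2, 4]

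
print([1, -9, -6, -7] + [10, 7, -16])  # [1, -9, -6, -7, 10, 7, -16]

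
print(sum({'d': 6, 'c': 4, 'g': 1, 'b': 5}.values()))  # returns 16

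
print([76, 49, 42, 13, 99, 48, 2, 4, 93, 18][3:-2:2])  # [13, 48, 4]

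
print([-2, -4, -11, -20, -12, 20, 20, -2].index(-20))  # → 3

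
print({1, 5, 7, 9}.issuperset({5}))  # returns True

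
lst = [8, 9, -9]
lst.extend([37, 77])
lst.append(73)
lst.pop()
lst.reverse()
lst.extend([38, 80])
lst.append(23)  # [77, 37, -9, 9, 8, 38, 80, 23]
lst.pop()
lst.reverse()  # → [80, 38, 8, 9, -9, 37, 77]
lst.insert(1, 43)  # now [80, 43, 38, 8, 9, -9, 37, 77]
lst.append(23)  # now [80, 43, 38, 8, 9, -9, 37, 77, 23]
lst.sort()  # [-9, 8, 9, 23, 37, 38, 43, 77, 80]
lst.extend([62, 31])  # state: [-9, 8, 9, 23, 37, 38, 43, 77, 80, 62, 31]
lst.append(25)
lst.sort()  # [-9, 8, 9, 23, 25, 31, 37, 38, 43, 62, 77, 80]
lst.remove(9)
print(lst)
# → [-9, 8, 23, 25, 31, 37, 38, 43, 62, 77, 80]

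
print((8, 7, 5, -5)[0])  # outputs 8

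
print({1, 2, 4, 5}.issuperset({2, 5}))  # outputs True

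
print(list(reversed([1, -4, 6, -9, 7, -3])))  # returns [-3, 7, -9, 6, -4, 1]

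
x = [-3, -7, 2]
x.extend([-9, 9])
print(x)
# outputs [-3, -7, 2, -9, 9]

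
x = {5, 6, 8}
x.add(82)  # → {5, 6, 8, 82}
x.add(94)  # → {5, 6, 8, 82, 94}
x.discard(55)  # {5, 6, 8, 82, 94}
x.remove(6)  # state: {5, 8, 82, 94}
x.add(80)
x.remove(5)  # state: {8, 80, 82, 94}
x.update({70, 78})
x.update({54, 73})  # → {8, 54, 70, 73, 78, 80, 82, 94}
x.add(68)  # {8, 54, 68, 70, 73, 78, 80, 82, 94}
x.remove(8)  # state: {54, 68, 70, 73, 78, 80, 82, 94}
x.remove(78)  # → {54, 68, 70, 73, 80, 82, 94}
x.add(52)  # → {52, 54, 68, 70, 73, 80, 82, 94}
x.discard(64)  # {52, 54, 68, 70, 73, 80, 82, 94}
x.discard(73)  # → {52, 54, 68, 70, 80, 82, 94}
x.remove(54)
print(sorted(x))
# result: [52, 68, 70, 80, 82, 94]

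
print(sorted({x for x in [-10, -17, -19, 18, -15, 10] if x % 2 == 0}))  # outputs [-10, 10, 18]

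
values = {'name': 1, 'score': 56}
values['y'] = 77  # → {'name': 1, 'score': 56, 'y': 77}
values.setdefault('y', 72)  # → 77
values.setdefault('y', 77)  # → 77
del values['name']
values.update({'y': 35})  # {'score': 56, 'y': 35}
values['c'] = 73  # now {'score': 56, 'y': 35, 'c': 73}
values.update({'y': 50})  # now {'score': 56, 'y': 50, 'c': 73}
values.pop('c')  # 73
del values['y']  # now {'score': 56}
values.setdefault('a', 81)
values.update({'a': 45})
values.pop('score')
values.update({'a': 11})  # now {'a': 11}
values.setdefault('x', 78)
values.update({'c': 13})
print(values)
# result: {'a': 11, 'x': 78, 'c': 13}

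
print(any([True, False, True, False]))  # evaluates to True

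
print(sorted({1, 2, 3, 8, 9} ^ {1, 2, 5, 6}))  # [3, 5, 6, 8, 9]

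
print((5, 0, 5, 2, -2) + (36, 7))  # (5, 0, 5, 2, -2, 36, 7)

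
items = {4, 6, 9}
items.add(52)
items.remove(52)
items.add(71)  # {4, 6, 9, 71}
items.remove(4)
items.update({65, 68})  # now {6, 9, 65, 68, 71}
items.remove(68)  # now {6, 9, 65, 71}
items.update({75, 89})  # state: {6, 9, 65, 71, 75, 89}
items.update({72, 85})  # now {6, 9, 65, 71, 72, 75, 85, 89}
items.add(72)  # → {6, 9, 65, 71, 72, 75, 85, 89}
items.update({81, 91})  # {6, 9, 65, 71, 72, 75, 81, 85, 89, 91}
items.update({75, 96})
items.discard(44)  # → {6, 9, 65, 71, 72, 75, 81, 85, 89, 91, 96}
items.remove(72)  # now {6, 9, 65, 71, 75, 81, 85, 89, 91, 96}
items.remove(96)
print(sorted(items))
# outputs [6, 9, 65, 71, 75, 81, 85, 89, 91]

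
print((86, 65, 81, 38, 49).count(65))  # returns 1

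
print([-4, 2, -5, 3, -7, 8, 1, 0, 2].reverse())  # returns None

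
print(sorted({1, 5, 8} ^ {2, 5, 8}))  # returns [1, 2]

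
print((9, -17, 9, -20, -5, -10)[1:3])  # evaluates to (-17, 9)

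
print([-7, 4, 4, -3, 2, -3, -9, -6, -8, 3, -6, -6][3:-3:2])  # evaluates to [-3, -3, -6]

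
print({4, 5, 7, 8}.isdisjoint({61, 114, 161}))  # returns True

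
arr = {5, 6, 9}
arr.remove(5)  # {6, 9}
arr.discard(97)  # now {6, 9}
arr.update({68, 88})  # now {6, 9, 68, 88}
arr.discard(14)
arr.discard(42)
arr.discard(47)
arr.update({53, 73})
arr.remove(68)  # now {6, 9, 53, 73, 88}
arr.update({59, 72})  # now {6, 9, 53, 59, 72, 73, 88}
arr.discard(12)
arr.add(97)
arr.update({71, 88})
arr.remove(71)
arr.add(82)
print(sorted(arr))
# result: [6, 9, 53, 59, 72, 73, 82, 88, 97]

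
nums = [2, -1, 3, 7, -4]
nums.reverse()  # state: [-4, 7, 3, -1, 2]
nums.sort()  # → [-4, -1, 2, 3, 7]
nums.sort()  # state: [-4, -1, 2, 3, 7]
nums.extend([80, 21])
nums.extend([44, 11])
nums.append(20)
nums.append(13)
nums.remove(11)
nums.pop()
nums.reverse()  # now [20, 44, 21, 80, 7, 3, 2, -1, -4]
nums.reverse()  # [-4, -1, 2, 3, 7, 80, 21, 44, 20]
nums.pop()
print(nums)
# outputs [-4, -1, 2, 3, 7, 80, 21, 44]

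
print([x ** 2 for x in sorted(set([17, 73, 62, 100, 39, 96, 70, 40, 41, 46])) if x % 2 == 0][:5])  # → [1600, 2116, 3844, 4900, 9216]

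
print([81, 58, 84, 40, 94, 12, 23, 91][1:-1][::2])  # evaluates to [58, 40, 12]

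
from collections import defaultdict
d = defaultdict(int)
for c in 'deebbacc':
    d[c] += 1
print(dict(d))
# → {'d': 1, 'e': 2, 'b': 2, 'a': 1, 'c': 2}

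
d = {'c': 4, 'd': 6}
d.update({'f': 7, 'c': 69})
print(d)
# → {'c': 69, 'd': 6, 'f': 7}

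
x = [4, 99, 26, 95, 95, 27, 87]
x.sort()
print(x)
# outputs [4, 26, 27, 87, 95, 95, 99]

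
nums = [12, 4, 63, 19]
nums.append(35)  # [12, 4, 63, 19, 35]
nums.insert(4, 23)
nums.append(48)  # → [12, 4, 63, 19, 23, 35, 48]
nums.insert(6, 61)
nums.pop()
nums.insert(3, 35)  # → [12, 4, 63, 35, 19, 23, 35, 61]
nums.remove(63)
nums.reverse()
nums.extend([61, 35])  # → [61, 35, 23, 19, 35, 4, 12, 61, 35]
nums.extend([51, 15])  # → [61, 35, 23, 19, 35, 4, 12, 61, 35, 51, 15]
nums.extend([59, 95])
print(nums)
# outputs [61, 35, 23, 19, 35, 4, 12, 61, 35, 51, 15, 59, 95]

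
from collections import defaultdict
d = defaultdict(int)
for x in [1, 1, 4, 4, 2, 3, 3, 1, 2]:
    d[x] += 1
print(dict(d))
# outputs {1: 3, 4: 2, 2: 2, 3: 2}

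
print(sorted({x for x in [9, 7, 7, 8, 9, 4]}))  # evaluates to [4, 7, 8, 9]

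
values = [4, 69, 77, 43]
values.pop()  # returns 43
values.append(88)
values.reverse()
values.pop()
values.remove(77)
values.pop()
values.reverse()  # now [88]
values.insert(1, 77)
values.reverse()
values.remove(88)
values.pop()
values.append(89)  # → [89]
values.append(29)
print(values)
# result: [89, 29]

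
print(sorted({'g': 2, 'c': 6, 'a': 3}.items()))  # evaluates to [('a', 3), ('c', 6), ('g', 2)]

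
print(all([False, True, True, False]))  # False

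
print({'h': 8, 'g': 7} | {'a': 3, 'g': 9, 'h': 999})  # {'h': 999, 'g': 9, 'a': 3}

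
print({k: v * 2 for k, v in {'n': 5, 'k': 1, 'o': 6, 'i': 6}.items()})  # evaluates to {'n': 10, 'k': 2, 'o': 12, 'i': 12}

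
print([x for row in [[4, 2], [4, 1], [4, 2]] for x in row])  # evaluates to [4, 2, 4, 1, 4, 2]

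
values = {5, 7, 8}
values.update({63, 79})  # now {5, 7, 8, 63, 79}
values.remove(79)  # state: {5, 7, 8, 63}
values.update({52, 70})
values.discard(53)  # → {5, 7, 8, 52, 63, 70}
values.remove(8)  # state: {5, 7, 52, 63, 70}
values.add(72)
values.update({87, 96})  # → {5, 7, 52, 63, 70, 72, 87, 96}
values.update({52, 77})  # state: {5, 7, 52, 63, 70, 72, 77, 87, 96}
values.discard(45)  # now {5, 7, 52, 63, 70, 72, 77, 87, 96}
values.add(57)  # {5, 7, 52, 57, 63, 70, 72, 77, 87, 96}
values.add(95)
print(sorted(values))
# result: [5, 7, 52, 57, 63, 70, 72, 77, 87, 95, 96]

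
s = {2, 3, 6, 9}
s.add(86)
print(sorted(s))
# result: [2, 3, 6, 9, 86]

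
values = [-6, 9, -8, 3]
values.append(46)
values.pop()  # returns 46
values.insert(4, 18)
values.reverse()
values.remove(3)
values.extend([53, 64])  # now [18, -8, 9, -6, 53, 64]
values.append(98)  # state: [18, -8, 9, -6, 53, 64, 98]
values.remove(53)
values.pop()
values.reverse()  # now [64, -6, 9, -8, 18]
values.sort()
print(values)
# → [-8, -6, 9, 18, 64]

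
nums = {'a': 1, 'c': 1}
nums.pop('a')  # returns 1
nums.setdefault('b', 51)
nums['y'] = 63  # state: {'c': 1, 'b': 51, 'y': 63}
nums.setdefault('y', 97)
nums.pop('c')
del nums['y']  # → {'b': 51}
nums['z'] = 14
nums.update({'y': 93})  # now {'b': 51, 'z': 14, 'y': 93}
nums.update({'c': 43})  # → {'b': 51, 'z': 14, 'y': 93, 'c': 43}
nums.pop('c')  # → 43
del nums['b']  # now {'z': 14, 'y': 93}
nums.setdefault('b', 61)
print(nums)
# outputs {'z': 14, 'y': 93, 'b': 61}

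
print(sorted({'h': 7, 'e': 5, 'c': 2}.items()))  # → [('c', 2), ('e', 5), ('h', 7)]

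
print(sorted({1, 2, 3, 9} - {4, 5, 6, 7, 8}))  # [1, 2, 3, 9]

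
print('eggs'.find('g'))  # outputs 1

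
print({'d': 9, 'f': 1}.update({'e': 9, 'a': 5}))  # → None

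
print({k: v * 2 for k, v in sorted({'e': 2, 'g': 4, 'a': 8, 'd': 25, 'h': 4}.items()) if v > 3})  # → {'a': 16, 'd': 50, 'g': 8, 'h': 8}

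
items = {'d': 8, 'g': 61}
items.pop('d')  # 8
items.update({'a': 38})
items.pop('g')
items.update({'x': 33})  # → {'a': 38, 'x': 33}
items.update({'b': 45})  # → {'a': 38, 'x': 33, 'b': 45}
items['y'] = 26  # {'a': 38, 'x': 33, 'b': 45, 'y': 26}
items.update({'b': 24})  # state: {'a': 38, 'x': 33, 'b': 24, 'y': 26}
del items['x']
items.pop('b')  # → 24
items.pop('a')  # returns 38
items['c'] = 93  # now {'y': 26, 'c': 93}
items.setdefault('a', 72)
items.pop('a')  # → 72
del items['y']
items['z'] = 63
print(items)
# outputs {'c': 93, 'z': 63}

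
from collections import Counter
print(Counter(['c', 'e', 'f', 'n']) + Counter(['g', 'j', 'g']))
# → Counter({'g': 2, 'c': 1, 'e': 1, 'f': 1, 'n': 1, 'j': 1})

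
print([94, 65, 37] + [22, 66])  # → [94, 65, 37, 22, 66]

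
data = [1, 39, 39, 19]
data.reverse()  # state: [19, 39, 39, 1]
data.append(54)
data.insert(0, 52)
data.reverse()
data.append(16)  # [54, 1, 39, 39, 19, 52, 16]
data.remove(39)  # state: [54, 1, 39, 19, 52, 16]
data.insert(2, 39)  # [54, 1, 39, 39, 19, 52, 16]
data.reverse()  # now [16, 52, 19, 39, 39, 1, 54]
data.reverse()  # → [54, 1, 39, 39, 19, 52, 16]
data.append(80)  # [54, 1, 39, 39, 19, 52, 16, 80]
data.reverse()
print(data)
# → [80, 16, 52, 19, 39, 39, 1, 54]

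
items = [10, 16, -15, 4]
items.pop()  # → 4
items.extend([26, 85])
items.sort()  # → [-15, 10, 16, 26, 85]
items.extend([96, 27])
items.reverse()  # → [27, 96, 85, 26, 16, 10, -15]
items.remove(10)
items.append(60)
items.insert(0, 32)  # [32, 27, 96, 85, 26, 16, -15, 60]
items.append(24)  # [32, 27, 96, 85, 26, 16, -15, 60, 24]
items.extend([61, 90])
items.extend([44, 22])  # [32, 27, 96, 85, 26, 16, -15, 60, 24, 61, 90, 44, 22]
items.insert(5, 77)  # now [32, 27, 96, 85, 26, 77, 16, -15, 60, 24, 61, 90, 44, 22]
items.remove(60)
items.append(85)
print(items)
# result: [32, 27, 96, 85, 26, 77, 16, -15, 24, 61, 90, 44, 22, 85]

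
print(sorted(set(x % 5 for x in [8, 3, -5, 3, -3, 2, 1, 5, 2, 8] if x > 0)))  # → [0, 1, 2, 3]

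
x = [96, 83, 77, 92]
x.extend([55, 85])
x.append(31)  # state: [96, 83, 77, 92, 55, 85, 31]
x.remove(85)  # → [96, 83, 77, 92, 55, 31]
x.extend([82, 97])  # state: [96, 83, 77, 92, 55, 31, 82, 97]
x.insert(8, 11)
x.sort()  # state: [11, 31, 55, 77, 82, 83, 92, 96, 97]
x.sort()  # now [11, 31, 55, 77, 82, 83, 92, 96, 97]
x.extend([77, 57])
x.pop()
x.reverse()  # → [77, 97, 96, 92, 83, 82, 77, 55, 31, 11]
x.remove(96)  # [77, 97, 92, 83, 82, 77, 55, 31, 11]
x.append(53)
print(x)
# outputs [77, 97, 92, 83, 82, 77, 55, 31, 11, 53]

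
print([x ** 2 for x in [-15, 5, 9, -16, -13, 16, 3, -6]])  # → [225, 25, 81, 256, 169, 256, 9, 36]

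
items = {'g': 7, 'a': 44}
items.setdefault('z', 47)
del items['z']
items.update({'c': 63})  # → {'g': 7, 'a': 44, 'c': 63}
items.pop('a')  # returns 44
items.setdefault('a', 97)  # 97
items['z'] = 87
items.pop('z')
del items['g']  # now {'c': 63, 'a': 97}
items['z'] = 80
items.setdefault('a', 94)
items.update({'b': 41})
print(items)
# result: {'c': 63, 'a': 97, 'z': 80, 'b': 41}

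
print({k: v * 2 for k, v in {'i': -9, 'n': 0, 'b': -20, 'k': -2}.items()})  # {'i': -18, 'n': 0, 'b': -40, 'k': -4}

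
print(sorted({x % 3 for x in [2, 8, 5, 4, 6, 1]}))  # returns [0, 1, 2]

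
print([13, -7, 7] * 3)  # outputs [13, -7, 7, 13, -7, 7, 13, -7, 7]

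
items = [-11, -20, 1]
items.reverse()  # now [1, -20, -11]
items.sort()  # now [-20, -11, 1]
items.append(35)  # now [-20, -11, 1, 35]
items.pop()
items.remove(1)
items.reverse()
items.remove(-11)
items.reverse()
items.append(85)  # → [-20, 85]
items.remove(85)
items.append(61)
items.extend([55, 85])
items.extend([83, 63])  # [-20, 61, 55, 85, 83, 63]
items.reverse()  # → [63, 83, 85, 55, 61, -20]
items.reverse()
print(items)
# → [-20, 61, 55, 85, 83, 63]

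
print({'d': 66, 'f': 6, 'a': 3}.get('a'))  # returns 3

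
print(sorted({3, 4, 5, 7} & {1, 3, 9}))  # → [3]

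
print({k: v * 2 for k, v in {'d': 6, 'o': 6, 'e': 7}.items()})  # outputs {'d': 12, 'o': 12, 'e': 14}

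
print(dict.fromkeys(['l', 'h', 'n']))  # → {'l': None, 'h': None, 'n': None}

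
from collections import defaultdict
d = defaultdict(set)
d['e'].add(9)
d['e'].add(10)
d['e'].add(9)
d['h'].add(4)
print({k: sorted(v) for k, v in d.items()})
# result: {'e': [9, 10], 'h': [4]}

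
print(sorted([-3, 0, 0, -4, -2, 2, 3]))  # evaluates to [-4, -3, -2, 0, 0, 2, 3]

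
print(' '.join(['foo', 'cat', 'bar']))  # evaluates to foo cat bar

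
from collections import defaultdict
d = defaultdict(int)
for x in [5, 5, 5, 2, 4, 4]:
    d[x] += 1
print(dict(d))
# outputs {5: 3, 2: 1, 4: 2}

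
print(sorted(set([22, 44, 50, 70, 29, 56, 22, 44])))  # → [22, 29, 44, 50, 56, 70]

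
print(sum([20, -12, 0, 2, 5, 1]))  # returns 16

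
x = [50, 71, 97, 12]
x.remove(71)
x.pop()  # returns 12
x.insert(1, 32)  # [50, 32, 97]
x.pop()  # 97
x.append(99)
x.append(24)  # [50, 32, 99, 24]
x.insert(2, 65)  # [50, 32, 65, 99, 24]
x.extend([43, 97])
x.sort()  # [24, 32, 43, 50, 65, 97, 99]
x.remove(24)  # [32, 43, 50, 65, 97, 99]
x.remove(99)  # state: [32, 43, 50, 65, 97]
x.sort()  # [32, 43, 50, 65, 97]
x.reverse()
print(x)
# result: [97, 65, 50, 43, 32]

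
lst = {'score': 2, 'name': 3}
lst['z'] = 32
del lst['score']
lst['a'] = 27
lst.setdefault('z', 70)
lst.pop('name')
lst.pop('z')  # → 32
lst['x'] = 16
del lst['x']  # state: {'a': 27}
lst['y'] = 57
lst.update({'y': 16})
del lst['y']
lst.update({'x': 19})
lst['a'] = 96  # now {'a': 96, 'x': 19}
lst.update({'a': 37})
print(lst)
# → {'a': 37, 'x': 19}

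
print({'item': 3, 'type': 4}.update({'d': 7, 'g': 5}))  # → None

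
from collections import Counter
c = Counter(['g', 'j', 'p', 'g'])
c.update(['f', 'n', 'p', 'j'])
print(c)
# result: Counter({'g': 2, 'j': 2, 'p': 2, 'f': 1, 'n': 1})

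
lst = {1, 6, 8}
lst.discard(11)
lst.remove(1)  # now {6, 8}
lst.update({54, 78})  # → {6, 8, 54, 78}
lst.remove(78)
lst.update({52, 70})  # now {6, 8, 52, 54, 70}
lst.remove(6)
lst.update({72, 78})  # {8, 52, 54, 70, 72, 78}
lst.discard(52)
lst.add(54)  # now {8, 54, 70, 72, 78}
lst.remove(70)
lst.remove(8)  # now {54, 72, 78}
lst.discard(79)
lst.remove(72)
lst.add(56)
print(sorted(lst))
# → [54, 56, 78]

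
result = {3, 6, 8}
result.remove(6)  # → {3, 8}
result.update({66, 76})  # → {3, 8, 66, 76}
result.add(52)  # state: {3, 8, 52, 66, 76}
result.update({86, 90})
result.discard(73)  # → {3, 8, 52, 66, 76, 86, 90}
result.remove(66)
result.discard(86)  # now {3, 8, 52, 76, 90}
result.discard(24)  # {3, 8, 52, 76, 90}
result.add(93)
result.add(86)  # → {3, 8, 52, 76, 86, 90, 93}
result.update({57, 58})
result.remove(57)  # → {3, 8, 52, 58, 76, 86, 90, 93}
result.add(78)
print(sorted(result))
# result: [3, 8, 52, 58, 76, 78, 86, 90, 93]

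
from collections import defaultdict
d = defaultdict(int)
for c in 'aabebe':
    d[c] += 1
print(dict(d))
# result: {'a': 2, 'b': 2, 'e': 2}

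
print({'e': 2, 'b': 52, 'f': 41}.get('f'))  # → 41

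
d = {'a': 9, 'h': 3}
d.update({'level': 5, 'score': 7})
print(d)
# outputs {'a': 9, 'h': 3, 'level': 5, 'score': 7}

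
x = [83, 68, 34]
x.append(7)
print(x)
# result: [83, 68, 34, 7]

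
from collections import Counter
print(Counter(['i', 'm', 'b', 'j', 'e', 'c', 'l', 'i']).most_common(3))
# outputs [('i', 2), ('m', 1), ('b', 1)]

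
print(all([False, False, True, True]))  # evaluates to False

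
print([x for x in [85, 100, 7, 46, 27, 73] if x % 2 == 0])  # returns [100, 46]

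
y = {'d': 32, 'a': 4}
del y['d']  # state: {'a': 4}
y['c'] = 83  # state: {'a': 4, 'c': 83}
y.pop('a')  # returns 4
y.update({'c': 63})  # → {'c': 63}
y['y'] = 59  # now {'c': 63, 'y': 59}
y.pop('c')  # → 63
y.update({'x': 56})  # {'y': 59, 'x': 56}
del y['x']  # {'y': 59}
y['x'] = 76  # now {'y': 59, 'x': 76}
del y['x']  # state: {'y': 59}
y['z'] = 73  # {'y': 59, 'z': 73}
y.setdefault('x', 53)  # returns 53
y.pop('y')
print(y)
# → {'z': 73, 'x': 53}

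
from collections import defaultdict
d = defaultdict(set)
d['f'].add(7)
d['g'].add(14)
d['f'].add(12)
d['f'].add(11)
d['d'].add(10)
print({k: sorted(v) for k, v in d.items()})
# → {'f': [7, 11, 12], 'g': [14], 'd': [10]}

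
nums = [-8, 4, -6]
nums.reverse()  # [-6, 4, -8]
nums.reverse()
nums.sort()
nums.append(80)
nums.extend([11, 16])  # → [-8, -6, 4, 80, 11, 16]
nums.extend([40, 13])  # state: [-8, -6, 4, 80, 11, 16, 40, 13]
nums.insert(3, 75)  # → [-8, -6, 4, 75, 80, 11, 16, 40, 13]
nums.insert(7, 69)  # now [-8, -6, 4, 75, 80, 11, 16, 69, 40, 13]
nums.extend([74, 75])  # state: [-8, -6, 4, 75, 80, 11, 16, 69, 40, 13, 74, 75]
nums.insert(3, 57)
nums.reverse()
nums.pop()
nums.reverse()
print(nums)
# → [-6, 4, 57, 75, 80, 11, 16, 69, 40, 13, 74, 75]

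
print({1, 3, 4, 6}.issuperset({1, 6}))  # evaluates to True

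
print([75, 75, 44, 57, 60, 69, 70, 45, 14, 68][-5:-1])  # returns [69, 70, 45, 14]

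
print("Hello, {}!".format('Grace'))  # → Hello, Grace!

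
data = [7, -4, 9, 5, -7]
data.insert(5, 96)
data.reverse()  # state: [96, -7, 5, 9, -4, 7]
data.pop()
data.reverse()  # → [-4, 9, 5, -7, 96]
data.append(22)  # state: [-4, 9, 5, -7, 96, 22]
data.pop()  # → 22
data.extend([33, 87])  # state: [-4, 9, 5, -7, 96, 33, 87]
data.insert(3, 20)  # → [-4, 9, 5, 20, -7, 96, 33, 87]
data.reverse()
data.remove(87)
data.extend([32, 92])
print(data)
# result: [33, 96, -7, 20, 5, 9, -4, 32, 92]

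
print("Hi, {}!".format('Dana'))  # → Hi, Dana!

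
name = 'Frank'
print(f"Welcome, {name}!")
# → Welcome, Frank!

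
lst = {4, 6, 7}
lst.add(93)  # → {4, 6, 7, 93}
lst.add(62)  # {4, 6, 7, 62, 93}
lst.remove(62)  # {4, 6, 7, 93}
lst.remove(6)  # {4, 7, 93}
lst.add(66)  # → {4, 7, 66, 93}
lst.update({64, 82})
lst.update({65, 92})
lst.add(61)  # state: {4, 7, 61, 64, 65, 66, 82, 92, 93}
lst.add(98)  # {4, 7, 61, 64, 65, 66, 82, 92, 93, 98}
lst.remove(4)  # {7, 61, 64, 65, 66, 82, 92, 93, 98}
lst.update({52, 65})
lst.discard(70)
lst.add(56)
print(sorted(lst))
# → [7, 52, 56, 61, 64, 65, 66, 82, 92, 93, 98]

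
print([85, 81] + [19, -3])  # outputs [85, 81, 19, -3]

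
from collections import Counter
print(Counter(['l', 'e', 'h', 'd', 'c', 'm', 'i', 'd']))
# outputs Counter({'d': 2, 'l': 1, 'e': 1, 'h': 1, 'c': 1, 'm': 1, 'i': 1})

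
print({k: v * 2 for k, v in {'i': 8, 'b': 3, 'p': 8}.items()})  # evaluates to {'i': 16, 'b': 6, 'p': 16}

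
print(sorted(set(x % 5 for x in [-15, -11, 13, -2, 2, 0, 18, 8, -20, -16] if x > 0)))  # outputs [2, 3]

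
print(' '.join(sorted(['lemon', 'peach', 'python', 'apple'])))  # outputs apple lemon peach python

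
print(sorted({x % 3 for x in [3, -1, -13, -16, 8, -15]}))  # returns [0, 2]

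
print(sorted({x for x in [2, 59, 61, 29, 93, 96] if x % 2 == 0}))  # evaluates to [2, 96]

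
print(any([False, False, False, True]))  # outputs True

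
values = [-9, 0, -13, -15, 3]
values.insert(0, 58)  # [58, -9, 0, -13, -15, 3]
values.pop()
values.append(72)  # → [58, -9, 0, -13, -15, 72]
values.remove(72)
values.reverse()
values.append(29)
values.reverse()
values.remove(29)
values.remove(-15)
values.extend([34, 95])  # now [58, -9, 0, -13, 34, 95]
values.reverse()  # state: [95, 34, -13, 0, -9, 58]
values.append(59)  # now [95, 34, -13, 0, -9, 58, 59]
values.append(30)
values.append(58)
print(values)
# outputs [95, 34, -13, 0, -9, 58, 59, 30, 58]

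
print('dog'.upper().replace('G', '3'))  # DO3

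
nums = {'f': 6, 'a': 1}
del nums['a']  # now {'f': 6}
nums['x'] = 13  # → {'f': 6, 'x': 13}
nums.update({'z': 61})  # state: {'f': 6, 'x': 13, 'z': 61}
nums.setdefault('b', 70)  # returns 70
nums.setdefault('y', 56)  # 56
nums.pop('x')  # 13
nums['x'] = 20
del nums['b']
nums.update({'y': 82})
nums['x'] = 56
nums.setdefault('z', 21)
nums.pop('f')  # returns 6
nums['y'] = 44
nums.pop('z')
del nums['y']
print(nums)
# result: {'x': 56}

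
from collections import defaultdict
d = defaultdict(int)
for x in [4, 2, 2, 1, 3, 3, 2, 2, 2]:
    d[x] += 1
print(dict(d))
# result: {4: 1, 2: 5, 1: 1, 3: 2}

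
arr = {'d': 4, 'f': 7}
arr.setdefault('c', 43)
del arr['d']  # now {'f': 7, 'c': 43}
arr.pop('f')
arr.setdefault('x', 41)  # 41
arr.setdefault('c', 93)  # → 43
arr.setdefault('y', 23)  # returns 23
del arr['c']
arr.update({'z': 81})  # {'x': 41, 'y': 23, 'z': 81}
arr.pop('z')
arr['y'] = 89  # {'x': 41, 'y': 89}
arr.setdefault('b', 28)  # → 28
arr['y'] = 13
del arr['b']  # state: {'x': 41, 'y': 13}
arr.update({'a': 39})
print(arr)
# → {'x': 41, 'y': 13, 'a': 39}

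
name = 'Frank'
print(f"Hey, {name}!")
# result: Hey, Frank!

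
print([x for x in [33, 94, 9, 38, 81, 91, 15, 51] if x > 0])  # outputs [33, 94, 9, 38, 81, 91, 15, 51]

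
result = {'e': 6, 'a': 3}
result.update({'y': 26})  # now {'e': 6, 'a': 3, 'y': 26}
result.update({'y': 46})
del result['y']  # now {'e': 6, 'a': 3}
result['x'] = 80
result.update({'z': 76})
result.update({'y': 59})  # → {'e': 6, 'a': 3, 'x': 80, 'z': 76, 'y': 59}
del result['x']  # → {'e': 6, 'a': 3, 'z': 76, 'y': 59}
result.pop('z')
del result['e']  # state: {'a': 3, 'y': 59}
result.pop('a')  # 3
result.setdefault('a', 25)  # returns 25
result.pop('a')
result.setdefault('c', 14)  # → 14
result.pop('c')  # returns 14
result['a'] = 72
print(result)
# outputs {'y': 59, 'a': 72}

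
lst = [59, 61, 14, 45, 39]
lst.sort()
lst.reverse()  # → [61, 59, 45, 39, 14]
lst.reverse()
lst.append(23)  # [14, 39, 45, 59, 61, 23]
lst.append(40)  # [14, 39, 45, 59, 61, 23, 40]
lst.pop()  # 40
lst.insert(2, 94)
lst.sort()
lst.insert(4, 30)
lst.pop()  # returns 94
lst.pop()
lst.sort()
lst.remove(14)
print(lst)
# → [23, 30, 39, 45, 59]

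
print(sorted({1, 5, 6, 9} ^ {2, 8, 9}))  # [1, 2, 5, 6, 8]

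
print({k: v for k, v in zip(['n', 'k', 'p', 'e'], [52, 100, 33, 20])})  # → {'n': 52, 'k': 100, 'p': 33, 'e': 20}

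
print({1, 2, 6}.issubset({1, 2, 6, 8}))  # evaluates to True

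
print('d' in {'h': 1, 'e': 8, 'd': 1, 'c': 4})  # True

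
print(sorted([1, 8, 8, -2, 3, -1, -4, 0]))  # [-4, -2, -1, 0, 1, 3, 8, 8]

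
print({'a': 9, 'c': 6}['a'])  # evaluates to 9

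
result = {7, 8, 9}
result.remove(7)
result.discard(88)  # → {8, 9}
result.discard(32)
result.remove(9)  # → {8}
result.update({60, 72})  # {8, 60, 72}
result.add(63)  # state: {8, 60, 63, 72}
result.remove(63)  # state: {8, 60, 72}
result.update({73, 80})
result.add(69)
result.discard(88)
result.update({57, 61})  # {8, 57, 60, 61, 69, 72, 73, 80}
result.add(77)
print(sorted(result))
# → [8, 57, 60, 61, 69, 72, 73, 77, 80]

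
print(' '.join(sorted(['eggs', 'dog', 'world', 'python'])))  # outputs dog eggs python world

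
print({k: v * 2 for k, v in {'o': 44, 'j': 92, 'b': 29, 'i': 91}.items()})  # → {'o': 88, 'j': 184, 'b': 58, 'i': 182}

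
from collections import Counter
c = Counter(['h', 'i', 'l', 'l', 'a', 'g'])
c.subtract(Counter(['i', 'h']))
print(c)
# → Counter({'l': 2, 'a': 1, 'g': 1, 'h': 0, 'i': 0})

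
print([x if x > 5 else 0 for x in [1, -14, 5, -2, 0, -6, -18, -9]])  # [0, 0, 0, 0, 0, 0, 0, 0]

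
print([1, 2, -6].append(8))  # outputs None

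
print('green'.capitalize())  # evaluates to Green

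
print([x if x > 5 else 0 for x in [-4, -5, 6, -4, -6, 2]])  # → [0, 0, 6, 0, 0, 0]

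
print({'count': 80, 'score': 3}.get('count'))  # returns 80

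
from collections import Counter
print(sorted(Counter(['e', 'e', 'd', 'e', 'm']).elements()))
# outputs ['d', 'e', 'e', 'e', 'm']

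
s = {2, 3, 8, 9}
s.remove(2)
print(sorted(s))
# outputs [3, 8, 9]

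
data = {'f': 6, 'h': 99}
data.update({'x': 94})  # {'f': 6, 'h': 99, 'x': 94}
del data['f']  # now {'h': 99, 'x': 94}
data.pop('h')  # 99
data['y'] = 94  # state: {'x': 94, 'y': 94}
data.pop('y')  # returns 94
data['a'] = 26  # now {'x': 94, 'a': 26}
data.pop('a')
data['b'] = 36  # {'x': 94, 'b': 36}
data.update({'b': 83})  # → {'x': 94, 'b': 83}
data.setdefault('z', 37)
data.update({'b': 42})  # {'x': 94, 'b': 42, 'z': 37}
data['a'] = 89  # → {'x': 94, 'b': 42, 'z': 37, 'a': 89}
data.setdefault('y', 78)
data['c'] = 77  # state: {'x': 94, 'b': 42, 'z': 37, 'a': 89, 'y': 78, 'c': 77}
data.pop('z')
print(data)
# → {'x': 94, 'b': 42, 'a': 89, 'y': 78, 'c': 77}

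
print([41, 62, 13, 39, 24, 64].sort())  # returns None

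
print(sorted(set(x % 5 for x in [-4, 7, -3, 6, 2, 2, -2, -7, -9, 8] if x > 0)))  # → [1, 2, 3]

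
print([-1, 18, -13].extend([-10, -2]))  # None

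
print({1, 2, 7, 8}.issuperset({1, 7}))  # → True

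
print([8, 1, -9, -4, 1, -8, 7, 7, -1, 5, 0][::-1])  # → [0, 5, -1, 7, 7, -8, 1, -4, -9, 1, 8]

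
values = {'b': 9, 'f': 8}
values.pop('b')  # 9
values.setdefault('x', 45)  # 45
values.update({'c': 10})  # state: {'f': 8, 'x': 45, 'c': 10}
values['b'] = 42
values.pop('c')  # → 10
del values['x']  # {'f': 8, 'b': 42}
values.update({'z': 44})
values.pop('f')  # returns 8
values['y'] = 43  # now {'b': 42, 'z': 44, 'y': 43}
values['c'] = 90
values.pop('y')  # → 43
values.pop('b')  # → 42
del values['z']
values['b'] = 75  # {'c': 90, 'b': 75}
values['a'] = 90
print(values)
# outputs {'c': 90, 'b': 75, 'a': 90}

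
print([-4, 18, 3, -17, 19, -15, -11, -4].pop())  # -4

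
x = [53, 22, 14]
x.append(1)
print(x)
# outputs [53, 22, 14, 1]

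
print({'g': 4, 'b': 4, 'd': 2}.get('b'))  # 4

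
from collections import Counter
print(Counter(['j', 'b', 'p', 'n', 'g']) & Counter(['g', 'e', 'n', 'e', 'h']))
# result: Counter({'n': 1, 'g': 1})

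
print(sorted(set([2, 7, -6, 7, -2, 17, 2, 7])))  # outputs [-6, -2, 2, 7, 17]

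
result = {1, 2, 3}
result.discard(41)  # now {1, 2, 3}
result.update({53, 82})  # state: {1, 2, 3, 53, 82}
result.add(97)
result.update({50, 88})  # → {1, 2, 3, 50, 53, 82, 88, 97}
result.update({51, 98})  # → {1, 2, 3, 50, 51, 53, 82, 88, 97, 98}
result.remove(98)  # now {1, 2, 3, 50, 51, 53, 82, 88, 97}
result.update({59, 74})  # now {1, 2, 3, 50, 51, 53, 59, 74, 82, 88, 97}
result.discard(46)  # {1, 2, 3, 50, 51, 53, 59, 74, 82, 88, 97}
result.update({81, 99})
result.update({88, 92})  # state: {1, 2, 3, 50, 51, 53, 59, 74, 81, 82, 88, 92, 97, 99}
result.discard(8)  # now {1, 2, 3, 50, 51, 53, 59, 74, 81, 82, 88, 92, 97, 99}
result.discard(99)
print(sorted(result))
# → [1, 2, 3, 50, 51, 53, 59, 74, 81, 82, 88, 92, 97]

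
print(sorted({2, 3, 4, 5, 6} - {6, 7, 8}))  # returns [2, 3, 4, 5]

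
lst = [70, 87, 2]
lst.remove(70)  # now [87, 2]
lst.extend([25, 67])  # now [87, 2, 25, 67]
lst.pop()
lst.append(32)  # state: [87, 2, 25, 32]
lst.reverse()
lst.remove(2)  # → [32, 25, 87]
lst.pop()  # 87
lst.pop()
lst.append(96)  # [32, 96]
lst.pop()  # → 96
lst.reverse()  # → [32]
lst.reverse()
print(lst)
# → [32]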